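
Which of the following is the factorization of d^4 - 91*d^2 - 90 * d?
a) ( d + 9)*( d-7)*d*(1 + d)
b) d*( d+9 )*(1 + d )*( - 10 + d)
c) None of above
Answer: b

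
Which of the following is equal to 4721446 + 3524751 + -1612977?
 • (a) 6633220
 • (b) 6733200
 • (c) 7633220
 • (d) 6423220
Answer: a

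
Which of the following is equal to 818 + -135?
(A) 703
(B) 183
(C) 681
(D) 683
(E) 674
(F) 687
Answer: D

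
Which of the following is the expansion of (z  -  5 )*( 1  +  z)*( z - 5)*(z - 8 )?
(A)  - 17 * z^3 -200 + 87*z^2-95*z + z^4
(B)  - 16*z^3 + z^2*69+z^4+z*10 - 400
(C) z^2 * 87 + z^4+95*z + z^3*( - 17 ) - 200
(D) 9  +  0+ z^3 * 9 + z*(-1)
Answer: A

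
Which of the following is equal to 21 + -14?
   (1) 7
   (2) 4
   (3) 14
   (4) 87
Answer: 1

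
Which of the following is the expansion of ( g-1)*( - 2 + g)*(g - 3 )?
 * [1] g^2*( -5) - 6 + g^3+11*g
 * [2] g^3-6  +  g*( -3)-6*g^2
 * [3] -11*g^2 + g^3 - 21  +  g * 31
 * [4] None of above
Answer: 4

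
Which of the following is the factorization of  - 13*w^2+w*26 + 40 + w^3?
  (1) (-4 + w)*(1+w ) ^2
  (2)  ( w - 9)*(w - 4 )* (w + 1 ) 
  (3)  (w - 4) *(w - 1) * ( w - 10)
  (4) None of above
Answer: 4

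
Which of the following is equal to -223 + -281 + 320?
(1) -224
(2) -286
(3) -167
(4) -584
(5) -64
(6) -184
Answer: 6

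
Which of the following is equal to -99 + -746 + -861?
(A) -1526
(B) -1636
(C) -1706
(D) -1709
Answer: C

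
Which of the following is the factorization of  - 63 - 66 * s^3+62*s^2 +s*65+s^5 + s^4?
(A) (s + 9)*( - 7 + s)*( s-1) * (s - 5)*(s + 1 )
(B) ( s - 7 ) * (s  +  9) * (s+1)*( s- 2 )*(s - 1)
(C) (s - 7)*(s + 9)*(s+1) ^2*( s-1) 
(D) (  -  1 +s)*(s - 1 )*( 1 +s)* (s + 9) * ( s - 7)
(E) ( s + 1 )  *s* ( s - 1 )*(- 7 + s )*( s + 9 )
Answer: D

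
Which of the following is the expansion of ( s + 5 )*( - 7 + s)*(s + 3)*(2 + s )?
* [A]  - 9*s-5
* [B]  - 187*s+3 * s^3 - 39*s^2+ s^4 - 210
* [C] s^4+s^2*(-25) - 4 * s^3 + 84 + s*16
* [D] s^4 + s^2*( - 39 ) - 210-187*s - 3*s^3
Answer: B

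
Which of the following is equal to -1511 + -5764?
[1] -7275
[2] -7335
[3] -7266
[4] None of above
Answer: 1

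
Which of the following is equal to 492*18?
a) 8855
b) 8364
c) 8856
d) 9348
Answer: c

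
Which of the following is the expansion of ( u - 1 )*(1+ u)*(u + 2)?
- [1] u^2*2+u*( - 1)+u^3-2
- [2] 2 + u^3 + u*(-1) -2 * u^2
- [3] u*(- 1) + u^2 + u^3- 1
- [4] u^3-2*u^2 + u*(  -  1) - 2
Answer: 1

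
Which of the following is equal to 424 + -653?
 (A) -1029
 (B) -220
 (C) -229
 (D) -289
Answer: C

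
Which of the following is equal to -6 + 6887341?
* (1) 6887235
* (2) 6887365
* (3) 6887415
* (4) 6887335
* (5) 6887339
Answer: 4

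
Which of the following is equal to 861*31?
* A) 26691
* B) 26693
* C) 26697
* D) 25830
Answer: A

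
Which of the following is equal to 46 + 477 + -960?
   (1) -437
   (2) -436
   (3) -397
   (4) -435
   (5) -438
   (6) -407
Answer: 1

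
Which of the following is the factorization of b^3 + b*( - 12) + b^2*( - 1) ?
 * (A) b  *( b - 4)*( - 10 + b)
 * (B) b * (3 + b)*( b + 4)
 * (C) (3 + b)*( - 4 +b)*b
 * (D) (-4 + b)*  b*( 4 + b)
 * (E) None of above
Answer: C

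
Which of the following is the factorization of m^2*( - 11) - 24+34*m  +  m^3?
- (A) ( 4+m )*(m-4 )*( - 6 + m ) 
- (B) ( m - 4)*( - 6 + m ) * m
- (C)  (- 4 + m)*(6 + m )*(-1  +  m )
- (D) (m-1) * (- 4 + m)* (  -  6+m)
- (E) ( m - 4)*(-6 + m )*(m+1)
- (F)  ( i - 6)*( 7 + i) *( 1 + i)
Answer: D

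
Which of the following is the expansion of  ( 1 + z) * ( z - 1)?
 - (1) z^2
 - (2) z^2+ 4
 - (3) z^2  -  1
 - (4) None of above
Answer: 3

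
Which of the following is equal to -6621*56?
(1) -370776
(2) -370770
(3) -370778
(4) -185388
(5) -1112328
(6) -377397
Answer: 1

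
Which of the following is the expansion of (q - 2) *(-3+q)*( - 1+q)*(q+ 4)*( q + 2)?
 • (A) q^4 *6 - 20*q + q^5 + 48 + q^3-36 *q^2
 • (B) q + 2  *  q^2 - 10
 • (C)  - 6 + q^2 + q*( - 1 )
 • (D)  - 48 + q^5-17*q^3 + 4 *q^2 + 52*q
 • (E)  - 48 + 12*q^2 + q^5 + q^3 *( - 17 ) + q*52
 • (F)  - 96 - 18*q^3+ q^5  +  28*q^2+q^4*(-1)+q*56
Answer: E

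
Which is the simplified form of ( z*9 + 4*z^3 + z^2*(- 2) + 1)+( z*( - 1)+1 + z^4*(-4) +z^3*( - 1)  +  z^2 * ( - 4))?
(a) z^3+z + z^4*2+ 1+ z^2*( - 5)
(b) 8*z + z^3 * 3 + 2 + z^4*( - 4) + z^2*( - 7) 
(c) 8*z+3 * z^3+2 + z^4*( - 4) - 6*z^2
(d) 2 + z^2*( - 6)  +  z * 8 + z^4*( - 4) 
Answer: c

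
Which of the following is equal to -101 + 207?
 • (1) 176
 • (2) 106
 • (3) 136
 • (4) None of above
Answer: 2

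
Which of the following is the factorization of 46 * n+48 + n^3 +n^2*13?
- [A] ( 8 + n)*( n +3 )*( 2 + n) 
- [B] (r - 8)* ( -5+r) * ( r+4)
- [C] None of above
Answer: A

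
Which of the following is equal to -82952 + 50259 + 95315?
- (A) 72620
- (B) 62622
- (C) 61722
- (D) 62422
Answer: B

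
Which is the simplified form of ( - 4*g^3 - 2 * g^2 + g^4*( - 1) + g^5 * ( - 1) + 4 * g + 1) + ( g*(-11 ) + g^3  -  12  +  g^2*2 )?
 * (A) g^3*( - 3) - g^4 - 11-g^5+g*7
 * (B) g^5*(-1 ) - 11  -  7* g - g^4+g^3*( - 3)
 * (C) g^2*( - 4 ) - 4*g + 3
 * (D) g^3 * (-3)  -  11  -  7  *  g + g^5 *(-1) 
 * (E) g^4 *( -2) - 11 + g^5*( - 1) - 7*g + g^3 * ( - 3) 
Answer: B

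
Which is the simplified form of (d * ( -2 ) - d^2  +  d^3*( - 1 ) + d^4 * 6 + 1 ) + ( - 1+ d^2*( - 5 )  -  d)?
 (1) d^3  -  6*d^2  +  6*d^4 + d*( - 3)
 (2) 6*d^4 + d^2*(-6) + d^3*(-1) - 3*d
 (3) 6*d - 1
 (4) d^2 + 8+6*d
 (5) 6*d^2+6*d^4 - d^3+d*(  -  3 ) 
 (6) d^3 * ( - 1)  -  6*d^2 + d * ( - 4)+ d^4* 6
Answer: 2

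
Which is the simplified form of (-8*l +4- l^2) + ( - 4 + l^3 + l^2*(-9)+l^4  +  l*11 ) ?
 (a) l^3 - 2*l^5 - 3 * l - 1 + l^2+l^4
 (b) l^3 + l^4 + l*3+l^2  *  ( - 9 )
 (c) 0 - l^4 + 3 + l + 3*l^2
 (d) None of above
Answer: d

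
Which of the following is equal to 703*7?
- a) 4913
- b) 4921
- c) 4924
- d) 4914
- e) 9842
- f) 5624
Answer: b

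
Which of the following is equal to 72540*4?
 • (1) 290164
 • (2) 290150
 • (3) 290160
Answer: 3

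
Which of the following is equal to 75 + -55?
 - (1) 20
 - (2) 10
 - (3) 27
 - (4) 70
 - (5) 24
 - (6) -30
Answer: 1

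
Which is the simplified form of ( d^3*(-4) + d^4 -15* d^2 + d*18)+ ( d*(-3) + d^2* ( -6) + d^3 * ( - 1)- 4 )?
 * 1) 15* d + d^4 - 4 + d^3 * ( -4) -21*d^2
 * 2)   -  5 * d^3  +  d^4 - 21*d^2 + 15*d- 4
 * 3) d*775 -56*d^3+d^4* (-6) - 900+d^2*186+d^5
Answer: 2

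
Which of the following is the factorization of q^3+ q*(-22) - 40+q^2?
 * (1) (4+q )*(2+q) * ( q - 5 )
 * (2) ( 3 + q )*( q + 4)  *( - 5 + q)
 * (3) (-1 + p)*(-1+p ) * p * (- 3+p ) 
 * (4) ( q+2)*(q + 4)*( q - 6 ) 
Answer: 1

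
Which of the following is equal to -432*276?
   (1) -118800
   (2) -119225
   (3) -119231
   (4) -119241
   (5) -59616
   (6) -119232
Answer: 6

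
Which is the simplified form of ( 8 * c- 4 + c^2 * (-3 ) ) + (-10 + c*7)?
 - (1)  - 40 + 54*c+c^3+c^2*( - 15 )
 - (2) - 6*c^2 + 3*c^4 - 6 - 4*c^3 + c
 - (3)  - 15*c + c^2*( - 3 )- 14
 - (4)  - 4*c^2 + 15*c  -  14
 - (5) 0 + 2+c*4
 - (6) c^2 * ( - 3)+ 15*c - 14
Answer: 6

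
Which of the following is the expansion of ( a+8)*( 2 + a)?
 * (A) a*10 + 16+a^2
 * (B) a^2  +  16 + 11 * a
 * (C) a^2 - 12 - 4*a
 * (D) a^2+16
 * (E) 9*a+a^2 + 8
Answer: A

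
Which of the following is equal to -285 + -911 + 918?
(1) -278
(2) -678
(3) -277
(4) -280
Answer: 1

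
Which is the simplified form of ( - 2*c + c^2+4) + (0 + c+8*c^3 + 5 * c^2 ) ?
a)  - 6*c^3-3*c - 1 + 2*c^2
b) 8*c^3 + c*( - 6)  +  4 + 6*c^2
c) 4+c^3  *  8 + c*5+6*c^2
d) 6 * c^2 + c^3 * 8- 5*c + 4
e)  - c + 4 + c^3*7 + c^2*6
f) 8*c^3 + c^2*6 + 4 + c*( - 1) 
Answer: f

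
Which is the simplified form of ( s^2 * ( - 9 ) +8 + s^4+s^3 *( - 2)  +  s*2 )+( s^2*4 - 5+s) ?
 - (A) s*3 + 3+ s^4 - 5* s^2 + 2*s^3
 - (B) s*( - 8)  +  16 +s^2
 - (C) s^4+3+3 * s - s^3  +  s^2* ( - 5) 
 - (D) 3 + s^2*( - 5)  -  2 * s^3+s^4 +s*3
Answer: D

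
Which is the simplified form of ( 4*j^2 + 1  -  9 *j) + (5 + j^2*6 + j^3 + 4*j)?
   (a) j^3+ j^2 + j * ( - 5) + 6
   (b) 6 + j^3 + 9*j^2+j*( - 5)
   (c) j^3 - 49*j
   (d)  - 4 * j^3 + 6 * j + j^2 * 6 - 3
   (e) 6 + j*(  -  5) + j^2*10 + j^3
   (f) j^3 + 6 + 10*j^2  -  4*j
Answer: e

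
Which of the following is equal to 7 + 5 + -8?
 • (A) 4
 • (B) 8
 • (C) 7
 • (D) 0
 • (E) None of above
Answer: A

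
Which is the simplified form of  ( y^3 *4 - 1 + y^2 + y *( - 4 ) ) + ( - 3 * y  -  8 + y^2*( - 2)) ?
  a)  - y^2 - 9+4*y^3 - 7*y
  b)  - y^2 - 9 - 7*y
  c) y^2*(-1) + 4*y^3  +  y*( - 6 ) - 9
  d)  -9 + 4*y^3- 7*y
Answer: a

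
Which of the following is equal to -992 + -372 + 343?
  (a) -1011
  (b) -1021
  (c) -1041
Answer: b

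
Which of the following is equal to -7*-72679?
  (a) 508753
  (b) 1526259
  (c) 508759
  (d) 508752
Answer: a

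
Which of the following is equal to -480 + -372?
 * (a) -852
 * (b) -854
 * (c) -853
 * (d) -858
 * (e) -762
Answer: a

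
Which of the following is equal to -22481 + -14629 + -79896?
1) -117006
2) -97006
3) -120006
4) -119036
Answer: 1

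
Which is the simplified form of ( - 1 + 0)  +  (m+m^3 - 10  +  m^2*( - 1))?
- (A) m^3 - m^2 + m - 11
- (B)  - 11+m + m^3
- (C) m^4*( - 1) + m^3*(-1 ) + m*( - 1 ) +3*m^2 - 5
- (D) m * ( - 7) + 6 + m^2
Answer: A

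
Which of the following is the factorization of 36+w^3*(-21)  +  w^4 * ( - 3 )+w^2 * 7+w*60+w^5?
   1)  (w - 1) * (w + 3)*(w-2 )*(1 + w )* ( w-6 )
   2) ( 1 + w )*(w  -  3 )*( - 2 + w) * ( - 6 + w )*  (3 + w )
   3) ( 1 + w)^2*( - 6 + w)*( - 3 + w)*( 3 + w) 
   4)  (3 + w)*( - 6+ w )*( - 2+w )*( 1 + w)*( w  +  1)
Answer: 4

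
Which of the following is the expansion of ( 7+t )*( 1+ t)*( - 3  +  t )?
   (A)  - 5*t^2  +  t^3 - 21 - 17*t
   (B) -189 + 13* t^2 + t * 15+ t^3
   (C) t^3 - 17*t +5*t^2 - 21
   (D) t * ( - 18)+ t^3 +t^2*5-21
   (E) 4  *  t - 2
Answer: C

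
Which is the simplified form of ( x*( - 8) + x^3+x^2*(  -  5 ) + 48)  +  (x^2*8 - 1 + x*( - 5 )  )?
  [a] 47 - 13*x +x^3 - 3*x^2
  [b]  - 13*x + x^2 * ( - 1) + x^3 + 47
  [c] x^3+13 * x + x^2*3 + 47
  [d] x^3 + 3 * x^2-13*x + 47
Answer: d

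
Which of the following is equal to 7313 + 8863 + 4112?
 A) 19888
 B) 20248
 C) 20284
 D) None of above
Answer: D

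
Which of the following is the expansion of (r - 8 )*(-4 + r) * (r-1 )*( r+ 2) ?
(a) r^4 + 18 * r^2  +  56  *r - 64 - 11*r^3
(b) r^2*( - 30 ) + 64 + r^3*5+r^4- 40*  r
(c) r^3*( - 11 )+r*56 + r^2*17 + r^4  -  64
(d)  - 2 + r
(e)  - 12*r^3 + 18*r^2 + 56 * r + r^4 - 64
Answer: a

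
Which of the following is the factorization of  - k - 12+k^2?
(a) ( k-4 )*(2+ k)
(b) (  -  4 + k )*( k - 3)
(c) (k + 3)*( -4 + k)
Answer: c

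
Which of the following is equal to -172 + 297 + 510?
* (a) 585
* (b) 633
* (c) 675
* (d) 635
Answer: d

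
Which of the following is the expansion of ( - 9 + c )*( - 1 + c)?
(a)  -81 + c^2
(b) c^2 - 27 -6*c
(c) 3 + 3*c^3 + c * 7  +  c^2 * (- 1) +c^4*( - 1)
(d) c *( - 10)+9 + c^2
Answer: d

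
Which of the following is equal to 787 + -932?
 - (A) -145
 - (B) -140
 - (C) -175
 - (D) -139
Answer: A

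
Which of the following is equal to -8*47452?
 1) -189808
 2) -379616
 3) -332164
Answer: 2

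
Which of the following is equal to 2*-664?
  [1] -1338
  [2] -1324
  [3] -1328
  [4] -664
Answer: 3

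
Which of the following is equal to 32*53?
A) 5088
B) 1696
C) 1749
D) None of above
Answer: B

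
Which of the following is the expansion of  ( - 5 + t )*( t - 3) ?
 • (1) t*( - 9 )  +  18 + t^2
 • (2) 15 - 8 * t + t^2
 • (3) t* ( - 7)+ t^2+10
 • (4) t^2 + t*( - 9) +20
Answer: 2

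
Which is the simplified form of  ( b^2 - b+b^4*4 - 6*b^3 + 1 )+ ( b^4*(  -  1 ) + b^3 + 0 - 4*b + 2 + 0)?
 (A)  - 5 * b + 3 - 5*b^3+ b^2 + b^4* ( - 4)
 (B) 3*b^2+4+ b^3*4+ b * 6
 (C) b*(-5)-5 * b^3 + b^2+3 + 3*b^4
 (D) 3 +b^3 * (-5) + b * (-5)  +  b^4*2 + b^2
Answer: C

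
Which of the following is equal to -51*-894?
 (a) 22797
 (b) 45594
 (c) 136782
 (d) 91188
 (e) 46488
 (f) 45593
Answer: b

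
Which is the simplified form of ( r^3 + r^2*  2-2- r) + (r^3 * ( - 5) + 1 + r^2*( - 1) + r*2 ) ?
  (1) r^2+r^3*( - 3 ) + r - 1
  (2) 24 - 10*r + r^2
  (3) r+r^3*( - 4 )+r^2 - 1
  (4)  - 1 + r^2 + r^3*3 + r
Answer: 3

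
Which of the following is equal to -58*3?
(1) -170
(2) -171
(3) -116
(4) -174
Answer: 4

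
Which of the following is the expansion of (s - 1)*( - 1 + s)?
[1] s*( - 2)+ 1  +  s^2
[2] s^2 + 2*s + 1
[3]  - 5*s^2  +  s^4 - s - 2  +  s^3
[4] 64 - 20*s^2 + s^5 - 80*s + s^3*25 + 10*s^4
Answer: 1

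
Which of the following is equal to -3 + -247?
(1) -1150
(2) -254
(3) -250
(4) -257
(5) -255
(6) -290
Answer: 3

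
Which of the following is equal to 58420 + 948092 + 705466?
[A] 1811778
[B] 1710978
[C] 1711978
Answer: C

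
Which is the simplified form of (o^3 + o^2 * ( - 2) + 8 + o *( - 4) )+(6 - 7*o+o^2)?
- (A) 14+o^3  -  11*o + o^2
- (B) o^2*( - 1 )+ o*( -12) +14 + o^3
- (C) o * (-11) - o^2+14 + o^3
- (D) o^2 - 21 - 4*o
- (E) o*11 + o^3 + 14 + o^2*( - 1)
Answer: C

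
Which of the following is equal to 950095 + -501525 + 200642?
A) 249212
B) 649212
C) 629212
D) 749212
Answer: B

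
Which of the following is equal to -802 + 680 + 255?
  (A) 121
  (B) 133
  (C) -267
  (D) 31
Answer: B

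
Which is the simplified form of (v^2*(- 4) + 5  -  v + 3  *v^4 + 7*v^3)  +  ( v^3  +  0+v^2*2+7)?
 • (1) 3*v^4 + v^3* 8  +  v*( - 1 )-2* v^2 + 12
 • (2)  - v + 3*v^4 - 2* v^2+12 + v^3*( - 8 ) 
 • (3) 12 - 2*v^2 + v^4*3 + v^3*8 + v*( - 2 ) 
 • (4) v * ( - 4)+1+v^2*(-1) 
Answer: 1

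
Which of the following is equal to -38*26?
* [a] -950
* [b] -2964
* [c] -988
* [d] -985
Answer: c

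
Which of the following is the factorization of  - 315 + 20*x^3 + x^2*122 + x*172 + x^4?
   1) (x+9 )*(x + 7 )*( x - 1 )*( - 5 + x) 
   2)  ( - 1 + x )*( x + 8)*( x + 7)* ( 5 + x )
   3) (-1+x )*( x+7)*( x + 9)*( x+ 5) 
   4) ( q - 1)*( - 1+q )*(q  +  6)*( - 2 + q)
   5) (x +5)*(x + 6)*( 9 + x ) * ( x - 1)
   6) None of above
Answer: 3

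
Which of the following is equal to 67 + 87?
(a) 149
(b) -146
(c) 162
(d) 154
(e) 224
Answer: d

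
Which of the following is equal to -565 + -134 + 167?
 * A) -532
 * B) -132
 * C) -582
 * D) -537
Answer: A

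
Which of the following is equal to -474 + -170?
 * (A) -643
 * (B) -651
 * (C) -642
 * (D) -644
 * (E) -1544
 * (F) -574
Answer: D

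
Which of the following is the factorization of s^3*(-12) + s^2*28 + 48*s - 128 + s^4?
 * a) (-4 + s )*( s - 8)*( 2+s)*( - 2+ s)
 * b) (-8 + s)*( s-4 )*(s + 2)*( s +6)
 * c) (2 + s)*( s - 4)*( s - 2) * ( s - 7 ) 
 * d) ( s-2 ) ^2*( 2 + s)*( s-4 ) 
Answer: a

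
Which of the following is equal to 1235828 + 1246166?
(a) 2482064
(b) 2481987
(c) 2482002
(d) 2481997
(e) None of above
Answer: e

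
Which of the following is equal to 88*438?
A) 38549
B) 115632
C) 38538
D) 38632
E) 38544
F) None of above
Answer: E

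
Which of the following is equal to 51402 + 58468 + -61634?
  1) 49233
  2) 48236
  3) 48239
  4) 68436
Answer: 2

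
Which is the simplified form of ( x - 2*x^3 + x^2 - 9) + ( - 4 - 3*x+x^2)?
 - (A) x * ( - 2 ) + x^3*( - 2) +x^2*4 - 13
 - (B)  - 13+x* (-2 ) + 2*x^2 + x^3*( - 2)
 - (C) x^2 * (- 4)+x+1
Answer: B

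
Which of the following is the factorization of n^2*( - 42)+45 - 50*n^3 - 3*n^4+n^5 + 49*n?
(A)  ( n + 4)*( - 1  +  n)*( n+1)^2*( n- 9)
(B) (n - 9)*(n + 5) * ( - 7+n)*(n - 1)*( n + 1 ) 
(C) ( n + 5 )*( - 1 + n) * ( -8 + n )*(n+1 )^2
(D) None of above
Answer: D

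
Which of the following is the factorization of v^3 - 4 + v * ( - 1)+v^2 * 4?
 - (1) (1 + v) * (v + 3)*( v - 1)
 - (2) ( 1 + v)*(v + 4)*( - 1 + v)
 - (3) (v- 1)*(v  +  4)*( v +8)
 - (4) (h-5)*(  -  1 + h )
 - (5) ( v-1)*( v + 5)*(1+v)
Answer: 2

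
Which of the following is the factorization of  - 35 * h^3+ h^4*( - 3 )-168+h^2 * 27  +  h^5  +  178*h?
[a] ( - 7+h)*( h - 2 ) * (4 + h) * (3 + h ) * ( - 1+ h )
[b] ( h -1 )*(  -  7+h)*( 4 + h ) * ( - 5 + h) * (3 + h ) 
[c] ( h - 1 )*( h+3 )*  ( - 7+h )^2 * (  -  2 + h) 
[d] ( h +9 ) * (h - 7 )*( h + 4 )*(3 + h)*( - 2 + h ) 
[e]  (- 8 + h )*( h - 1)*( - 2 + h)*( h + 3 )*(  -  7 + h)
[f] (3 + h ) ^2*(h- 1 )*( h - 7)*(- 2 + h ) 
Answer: a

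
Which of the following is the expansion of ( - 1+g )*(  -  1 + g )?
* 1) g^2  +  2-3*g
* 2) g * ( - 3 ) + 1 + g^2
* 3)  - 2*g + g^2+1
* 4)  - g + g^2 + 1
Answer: 3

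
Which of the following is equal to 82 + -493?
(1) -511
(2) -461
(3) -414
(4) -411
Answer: 4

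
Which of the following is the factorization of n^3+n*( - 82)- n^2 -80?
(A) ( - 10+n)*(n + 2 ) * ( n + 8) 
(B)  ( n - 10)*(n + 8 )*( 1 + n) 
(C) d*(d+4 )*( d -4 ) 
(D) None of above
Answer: B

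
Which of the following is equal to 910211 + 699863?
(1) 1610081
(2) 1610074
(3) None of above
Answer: 2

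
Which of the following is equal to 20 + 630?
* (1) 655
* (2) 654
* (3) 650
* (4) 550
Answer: 3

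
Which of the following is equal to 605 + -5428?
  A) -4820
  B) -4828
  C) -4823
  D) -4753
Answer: C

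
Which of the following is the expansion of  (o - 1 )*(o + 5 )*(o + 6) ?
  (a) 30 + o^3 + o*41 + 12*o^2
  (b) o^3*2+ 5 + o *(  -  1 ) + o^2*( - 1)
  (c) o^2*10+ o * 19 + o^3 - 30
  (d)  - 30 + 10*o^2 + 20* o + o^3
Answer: c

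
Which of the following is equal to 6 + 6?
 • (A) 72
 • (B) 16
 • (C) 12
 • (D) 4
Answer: C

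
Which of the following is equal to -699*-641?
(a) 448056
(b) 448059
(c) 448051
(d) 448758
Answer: b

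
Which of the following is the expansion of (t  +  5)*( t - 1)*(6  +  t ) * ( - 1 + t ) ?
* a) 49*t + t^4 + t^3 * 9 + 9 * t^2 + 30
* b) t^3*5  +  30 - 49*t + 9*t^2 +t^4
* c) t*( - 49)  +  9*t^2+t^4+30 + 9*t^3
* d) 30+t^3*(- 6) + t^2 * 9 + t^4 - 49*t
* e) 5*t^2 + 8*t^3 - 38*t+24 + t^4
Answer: c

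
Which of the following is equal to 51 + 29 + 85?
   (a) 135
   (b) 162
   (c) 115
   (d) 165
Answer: d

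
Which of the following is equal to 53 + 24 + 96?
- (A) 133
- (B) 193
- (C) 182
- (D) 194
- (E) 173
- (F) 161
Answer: E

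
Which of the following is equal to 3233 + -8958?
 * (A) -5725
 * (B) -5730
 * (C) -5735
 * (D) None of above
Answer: A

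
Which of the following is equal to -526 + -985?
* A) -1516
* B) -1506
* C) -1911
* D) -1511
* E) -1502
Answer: D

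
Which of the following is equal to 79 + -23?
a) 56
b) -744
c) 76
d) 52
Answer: a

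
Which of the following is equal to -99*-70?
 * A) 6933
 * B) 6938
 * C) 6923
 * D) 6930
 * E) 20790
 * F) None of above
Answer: D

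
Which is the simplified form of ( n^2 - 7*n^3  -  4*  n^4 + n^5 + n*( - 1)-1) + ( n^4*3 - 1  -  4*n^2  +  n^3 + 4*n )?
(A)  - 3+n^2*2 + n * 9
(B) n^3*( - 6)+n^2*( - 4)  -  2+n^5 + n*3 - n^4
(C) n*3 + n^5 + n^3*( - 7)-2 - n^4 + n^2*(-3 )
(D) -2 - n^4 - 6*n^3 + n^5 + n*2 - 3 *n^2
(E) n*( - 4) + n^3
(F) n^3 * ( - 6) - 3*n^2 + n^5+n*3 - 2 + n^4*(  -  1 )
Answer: F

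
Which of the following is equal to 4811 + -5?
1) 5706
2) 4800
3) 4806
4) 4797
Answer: 3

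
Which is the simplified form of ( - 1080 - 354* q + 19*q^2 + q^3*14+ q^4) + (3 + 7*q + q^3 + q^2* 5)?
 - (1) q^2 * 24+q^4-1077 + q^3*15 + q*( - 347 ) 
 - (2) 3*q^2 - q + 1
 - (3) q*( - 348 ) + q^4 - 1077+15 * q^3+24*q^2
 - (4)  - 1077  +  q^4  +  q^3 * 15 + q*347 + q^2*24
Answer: 1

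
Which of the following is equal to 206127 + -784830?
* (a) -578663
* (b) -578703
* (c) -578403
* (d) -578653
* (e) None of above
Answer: b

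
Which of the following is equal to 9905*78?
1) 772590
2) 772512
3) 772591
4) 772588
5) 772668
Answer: 1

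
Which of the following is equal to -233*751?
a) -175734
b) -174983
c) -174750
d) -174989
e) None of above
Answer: b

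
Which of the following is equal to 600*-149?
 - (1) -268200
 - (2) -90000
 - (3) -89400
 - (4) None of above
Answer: 3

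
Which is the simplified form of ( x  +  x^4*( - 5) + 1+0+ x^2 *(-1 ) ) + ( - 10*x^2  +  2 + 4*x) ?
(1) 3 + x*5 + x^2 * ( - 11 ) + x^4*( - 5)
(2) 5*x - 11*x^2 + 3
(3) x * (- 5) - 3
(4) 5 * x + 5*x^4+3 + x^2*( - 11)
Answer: 1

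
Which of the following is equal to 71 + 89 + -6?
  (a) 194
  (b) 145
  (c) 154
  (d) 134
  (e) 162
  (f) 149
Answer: c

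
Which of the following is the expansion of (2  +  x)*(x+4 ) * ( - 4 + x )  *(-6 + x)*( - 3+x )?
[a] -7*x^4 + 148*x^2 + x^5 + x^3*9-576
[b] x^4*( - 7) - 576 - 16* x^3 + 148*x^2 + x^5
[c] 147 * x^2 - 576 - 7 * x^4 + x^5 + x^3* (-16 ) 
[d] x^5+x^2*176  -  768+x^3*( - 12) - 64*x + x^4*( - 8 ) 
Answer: b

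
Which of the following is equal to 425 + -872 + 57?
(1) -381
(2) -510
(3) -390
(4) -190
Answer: 3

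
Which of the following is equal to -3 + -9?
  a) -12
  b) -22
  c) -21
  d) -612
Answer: a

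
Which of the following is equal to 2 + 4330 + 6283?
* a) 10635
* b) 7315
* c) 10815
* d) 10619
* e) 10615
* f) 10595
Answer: e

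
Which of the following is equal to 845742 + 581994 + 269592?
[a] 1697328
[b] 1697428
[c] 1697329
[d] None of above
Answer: a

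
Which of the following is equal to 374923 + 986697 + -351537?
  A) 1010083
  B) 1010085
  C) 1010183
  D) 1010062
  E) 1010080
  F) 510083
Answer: A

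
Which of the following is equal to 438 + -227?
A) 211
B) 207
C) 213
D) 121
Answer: A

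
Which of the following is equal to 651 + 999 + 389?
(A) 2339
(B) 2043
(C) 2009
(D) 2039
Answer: D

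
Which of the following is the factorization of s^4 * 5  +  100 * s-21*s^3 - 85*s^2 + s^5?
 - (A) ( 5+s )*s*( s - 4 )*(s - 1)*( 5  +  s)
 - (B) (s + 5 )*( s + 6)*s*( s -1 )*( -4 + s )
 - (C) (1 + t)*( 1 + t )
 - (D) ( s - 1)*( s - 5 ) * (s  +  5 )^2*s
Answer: A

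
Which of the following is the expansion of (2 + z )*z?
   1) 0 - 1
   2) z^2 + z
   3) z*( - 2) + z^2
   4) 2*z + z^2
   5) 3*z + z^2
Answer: 4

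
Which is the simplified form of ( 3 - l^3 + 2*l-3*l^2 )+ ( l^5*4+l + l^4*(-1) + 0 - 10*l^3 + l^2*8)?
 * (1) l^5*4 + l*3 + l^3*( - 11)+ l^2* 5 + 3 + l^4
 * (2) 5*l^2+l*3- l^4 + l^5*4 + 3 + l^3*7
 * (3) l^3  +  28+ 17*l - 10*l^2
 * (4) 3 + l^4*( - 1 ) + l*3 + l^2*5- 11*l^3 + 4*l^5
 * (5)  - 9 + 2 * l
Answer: 4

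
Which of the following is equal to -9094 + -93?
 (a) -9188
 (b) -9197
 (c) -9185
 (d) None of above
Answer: d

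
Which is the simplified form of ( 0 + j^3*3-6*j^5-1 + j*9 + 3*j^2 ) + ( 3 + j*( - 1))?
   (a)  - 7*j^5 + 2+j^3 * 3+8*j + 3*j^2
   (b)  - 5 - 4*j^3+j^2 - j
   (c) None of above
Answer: c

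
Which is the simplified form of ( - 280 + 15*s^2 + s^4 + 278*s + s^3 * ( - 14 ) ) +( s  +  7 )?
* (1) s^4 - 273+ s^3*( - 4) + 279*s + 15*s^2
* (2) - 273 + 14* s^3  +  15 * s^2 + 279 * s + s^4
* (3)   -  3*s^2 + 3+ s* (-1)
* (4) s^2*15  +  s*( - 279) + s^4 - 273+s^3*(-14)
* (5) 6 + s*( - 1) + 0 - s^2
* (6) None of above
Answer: 6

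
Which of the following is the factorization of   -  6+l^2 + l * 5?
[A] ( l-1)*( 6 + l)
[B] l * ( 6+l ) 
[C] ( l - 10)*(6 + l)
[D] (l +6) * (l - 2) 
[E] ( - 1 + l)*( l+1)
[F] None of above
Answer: A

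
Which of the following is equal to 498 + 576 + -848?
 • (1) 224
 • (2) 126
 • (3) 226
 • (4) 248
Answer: 3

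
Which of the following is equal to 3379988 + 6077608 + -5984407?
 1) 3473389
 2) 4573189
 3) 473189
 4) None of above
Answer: 4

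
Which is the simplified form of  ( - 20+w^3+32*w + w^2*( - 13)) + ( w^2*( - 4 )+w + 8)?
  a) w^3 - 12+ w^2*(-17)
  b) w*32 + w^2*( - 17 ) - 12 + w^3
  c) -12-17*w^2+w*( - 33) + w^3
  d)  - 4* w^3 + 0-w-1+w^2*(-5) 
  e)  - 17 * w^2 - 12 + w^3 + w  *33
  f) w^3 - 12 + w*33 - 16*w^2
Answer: e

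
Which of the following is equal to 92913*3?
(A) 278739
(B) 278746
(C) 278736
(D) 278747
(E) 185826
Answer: A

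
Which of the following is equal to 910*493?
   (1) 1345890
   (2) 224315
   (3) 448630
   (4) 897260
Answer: 3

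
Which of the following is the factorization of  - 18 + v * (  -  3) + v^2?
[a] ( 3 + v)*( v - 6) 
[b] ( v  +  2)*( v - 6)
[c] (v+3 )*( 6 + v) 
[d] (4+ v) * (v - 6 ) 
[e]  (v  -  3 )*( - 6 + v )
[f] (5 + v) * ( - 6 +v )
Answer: a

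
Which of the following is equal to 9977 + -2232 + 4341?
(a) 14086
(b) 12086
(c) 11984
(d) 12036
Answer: b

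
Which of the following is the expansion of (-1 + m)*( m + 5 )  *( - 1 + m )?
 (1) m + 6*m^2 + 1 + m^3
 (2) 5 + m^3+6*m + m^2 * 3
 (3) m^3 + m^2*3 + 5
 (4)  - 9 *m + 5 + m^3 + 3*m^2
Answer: 4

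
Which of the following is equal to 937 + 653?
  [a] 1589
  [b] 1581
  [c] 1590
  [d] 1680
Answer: c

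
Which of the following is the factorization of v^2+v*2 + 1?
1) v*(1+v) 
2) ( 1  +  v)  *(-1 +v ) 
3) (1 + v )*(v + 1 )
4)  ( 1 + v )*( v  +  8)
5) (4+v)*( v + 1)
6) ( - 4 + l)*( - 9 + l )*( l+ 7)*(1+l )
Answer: 3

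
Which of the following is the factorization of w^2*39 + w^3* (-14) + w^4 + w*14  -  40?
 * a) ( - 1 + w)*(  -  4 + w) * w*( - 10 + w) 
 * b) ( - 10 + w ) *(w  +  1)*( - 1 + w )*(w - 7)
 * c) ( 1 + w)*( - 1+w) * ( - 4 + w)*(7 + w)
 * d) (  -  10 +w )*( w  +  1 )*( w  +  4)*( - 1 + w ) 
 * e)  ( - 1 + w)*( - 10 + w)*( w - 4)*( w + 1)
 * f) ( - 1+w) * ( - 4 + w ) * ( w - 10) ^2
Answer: e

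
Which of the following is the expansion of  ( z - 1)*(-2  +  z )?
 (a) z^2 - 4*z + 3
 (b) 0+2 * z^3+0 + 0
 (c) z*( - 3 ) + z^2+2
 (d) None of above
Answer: c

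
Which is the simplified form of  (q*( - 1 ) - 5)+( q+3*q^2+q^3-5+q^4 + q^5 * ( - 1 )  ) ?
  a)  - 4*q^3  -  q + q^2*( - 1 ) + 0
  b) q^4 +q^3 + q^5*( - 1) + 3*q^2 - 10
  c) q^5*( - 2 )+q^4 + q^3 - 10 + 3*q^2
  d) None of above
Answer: b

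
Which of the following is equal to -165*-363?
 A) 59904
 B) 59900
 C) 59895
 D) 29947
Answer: C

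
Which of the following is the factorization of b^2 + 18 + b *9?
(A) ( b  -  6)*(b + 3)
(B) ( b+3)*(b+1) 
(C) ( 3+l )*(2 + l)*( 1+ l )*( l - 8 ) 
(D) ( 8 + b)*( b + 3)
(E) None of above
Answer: E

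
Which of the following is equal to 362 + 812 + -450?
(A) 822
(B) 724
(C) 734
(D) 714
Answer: B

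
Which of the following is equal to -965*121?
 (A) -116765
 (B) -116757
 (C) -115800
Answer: A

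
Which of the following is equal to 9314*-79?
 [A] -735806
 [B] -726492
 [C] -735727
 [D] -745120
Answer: A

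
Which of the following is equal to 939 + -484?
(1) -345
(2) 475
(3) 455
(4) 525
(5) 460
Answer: 3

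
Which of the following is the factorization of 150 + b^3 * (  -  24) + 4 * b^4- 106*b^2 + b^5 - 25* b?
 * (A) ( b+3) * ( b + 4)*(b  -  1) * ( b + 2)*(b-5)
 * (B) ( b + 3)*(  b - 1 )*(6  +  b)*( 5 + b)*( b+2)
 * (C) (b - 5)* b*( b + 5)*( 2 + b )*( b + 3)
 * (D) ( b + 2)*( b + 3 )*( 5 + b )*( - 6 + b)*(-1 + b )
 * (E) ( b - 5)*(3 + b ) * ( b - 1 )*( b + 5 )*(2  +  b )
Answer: E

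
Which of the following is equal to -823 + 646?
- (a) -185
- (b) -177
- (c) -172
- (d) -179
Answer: b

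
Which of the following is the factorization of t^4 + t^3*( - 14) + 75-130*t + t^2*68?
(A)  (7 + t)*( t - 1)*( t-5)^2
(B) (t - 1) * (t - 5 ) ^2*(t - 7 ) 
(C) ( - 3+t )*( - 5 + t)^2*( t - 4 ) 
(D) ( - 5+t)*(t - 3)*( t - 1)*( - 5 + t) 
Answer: D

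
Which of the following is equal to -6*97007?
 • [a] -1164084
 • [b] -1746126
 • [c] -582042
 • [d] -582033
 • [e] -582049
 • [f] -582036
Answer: c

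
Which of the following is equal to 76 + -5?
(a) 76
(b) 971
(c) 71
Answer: c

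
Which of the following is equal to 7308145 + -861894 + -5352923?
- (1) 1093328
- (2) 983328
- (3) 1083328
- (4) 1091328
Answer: 1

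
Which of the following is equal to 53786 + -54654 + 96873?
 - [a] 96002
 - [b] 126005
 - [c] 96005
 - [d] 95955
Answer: c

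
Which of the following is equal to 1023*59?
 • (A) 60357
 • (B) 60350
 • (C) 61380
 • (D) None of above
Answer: A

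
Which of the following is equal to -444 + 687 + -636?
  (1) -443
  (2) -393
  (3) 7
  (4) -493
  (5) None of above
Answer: 2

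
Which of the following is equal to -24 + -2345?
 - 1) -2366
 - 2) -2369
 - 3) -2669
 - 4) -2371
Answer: 2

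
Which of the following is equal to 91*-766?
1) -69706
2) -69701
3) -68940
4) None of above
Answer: 1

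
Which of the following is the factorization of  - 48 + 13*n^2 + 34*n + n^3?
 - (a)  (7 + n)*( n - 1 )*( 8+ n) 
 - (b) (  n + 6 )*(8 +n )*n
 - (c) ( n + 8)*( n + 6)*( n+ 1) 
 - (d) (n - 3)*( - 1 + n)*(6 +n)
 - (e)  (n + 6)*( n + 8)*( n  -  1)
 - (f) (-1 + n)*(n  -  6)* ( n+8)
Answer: e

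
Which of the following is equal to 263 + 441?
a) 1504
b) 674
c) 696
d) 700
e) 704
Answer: e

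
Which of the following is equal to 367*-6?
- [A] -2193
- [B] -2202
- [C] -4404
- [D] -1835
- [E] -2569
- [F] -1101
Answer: B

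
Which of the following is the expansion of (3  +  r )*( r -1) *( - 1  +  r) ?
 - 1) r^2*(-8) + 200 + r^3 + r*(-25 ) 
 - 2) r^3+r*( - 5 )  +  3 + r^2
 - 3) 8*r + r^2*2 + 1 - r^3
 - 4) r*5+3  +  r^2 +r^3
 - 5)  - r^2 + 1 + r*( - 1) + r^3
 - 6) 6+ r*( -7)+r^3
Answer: 2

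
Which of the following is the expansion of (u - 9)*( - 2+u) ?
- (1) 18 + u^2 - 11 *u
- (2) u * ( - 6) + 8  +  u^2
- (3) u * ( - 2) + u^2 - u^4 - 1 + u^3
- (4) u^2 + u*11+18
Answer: 1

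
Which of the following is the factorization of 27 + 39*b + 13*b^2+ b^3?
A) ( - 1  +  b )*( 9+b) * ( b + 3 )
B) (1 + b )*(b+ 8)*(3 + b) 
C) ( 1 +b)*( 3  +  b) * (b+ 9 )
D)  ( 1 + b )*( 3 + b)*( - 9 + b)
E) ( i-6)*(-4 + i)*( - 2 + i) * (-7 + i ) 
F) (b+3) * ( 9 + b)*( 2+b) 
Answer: C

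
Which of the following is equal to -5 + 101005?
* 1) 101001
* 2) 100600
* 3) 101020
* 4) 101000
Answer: 4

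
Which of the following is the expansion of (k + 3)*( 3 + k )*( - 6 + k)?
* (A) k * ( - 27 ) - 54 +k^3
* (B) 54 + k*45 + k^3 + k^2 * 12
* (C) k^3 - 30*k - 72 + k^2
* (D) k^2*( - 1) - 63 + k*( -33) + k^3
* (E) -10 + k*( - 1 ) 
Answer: A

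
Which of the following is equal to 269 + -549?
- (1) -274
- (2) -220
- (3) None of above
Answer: 3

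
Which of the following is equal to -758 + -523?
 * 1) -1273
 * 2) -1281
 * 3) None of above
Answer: 2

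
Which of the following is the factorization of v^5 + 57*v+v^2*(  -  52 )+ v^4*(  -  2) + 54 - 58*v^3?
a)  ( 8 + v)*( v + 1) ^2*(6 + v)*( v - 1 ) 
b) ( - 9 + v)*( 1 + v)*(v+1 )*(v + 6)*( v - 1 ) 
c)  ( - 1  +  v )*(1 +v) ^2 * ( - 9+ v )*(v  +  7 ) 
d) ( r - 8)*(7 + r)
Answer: b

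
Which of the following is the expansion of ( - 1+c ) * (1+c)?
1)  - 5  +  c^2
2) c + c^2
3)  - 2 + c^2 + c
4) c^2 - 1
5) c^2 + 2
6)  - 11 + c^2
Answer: 4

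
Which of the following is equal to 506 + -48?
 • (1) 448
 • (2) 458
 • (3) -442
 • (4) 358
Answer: 2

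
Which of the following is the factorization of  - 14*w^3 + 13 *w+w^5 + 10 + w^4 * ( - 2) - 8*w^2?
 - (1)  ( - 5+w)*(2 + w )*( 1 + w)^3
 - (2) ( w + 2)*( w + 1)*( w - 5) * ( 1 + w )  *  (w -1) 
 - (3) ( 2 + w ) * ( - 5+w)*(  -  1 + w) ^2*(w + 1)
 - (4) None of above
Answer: 2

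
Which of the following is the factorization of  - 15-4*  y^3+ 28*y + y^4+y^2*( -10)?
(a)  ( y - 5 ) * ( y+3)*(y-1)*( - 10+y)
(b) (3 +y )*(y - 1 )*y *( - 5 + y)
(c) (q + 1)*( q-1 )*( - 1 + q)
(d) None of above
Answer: d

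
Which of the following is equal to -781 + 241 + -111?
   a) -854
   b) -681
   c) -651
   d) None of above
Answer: c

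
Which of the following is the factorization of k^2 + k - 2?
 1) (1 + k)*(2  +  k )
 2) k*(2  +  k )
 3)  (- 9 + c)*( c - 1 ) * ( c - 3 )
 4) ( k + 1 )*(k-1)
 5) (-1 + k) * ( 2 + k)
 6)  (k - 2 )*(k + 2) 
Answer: 5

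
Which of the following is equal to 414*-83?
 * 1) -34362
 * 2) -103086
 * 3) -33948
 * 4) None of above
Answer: 1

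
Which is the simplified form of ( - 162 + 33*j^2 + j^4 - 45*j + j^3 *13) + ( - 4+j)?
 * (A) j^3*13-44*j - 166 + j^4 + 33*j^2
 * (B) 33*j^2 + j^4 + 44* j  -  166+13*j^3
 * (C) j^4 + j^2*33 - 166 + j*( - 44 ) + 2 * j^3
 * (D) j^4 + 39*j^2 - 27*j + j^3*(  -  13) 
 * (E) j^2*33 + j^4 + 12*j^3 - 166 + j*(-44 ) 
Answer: A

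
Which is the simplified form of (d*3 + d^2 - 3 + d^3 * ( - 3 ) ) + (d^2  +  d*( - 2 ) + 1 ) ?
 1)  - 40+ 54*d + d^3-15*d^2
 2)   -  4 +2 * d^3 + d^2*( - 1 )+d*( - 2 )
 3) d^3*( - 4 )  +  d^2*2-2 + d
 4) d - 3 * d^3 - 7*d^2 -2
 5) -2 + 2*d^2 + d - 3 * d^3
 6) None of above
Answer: 5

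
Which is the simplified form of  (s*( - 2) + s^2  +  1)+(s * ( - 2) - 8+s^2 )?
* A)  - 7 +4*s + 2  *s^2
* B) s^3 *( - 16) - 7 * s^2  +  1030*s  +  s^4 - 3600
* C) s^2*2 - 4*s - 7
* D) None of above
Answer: C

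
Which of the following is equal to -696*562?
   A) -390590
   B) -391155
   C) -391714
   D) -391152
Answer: D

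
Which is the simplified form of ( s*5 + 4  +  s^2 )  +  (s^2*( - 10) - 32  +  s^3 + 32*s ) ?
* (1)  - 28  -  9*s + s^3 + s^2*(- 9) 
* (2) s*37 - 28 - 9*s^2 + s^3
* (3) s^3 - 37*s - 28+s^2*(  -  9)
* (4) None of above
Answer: 2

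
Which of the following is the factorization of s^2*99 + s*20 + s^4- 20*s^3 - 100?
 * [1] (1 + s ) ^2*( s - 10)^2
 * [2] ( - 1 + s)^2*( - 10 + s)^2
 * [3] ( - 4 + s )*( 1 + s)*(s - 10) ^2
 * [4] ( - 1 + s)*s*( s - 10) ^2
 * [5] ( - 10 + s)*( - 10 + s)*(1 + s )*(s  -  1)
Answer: 5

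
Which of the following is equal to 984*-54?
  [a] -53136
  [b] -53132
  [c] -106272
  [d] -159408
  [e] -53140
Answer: a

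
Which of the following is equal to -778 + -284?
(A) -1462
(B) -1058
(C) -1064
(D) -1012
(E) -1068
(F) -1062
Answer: F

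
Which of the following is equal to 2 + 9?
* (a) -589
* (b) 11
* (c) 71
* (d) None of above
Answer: b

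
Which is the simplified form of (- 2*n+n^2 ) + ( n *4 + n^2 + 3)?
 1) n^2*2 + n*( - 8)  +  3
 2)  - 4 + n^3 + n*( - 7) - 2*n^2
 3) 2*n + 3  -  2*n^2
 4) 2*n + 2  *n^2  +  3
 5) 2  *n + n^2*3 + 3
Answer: 4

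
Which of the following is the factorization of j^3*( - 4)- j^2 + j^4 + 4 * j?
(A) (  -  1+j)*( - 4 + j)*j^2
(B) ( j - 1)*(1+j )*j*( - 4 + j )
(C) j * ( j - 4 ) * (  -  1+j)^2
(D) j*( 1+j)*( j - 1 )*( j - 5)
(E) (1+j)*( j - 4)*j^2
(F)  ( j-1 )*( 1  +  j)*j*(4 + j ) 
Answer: B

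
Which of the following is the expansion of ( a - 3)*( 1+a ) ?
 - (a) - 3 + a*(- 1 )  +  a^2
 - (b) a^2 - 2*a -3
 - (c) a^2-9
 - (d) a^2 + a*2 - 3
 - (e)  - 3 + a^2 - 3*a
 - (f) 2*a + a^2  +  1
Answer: b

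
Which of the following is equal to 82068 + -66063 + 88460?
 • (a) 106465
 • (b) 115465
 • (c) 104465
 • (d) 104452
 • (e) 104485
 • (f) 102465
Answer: c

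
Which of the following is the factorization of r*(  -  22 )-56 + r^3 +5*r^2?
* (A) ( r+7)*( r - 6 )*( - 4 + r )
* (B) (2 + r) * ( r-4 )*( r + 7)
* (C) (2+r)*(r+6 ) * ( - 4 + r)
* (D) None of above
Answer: B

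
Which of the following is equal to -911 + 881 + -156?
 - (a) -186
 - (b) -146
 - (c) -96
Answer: a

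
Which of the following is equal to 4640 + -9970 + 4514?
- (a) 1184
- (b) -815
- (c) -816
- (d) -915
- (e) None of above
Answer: c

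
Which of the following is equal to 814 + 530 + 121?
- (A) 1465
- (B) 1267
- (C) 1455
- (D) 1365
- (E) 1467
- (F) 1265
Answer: A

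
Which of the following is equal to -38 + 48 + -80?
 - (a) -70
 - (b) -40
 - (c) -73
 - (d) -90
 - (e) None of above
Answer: a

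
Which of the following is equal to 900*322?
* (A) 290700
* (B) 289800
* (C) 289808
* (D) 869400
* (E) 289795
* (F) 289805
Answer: B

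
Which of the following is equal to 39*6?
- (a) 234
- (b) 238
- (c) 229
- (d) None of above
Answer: a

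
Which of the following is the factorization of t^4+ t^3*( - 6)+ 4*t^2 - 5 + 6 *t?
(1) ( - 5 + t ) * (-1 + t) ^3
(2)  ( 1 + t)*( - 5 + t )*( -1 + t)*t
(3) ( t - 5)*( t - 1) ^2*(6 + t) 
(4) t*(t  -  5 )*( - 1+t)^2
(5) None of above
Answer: 5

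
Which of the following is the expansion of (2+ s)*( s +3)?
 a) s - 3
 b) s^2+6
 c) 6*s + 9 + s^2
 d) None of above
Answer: d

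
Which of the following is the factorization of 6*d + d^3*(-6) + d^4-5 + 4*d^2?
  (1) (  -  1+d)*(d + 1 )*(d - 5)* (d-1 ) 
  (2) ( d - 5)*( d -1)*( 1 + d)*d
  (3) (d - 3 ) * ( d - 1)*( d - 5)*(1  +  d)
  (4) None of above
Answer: 1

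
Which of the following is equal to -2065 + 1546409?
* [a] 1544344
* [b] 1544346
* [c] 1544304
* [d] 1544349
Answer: a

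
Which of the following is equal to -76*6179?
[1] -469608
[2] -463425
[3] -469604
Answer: 3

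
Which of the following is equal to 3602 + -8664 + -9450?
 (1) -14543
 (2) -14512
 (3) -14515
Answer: 2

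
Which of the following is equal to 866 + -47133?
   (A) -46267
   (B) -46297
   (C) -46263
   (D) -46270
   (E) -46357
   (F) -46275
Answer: A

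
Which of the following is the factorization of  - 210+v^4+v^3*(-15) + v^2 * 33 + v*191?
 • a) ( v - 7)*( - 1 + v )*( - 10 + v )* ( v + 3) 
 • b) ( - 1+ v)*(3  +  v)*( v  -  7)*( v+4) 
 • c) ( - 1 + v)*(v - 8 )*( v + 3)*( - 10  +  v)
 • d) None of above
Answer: a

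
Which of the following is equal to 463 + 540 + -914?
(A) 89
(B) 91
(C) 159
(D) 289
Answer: A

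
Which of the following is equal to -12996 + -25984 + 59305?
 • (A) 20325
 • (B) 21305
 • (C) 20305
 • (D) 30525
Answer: A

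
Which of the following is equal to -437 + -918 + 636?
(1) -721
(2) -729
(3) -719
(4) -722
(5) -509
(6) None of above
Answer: 3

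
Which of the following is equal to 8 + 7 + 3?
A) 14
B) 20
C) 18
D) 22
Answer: C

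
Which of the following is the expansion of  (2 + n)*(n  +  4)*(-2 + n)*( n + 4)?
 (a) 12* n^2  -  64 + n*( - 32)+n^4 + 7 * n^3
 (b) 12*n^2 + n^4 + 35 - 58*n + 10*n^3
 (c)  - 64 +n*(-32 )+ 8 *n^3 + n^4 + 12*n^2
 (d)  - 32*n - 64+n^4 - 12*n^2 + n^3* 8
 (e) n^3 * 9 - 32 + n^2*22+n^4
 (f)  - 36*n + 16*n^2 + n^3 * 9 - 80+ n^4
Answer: c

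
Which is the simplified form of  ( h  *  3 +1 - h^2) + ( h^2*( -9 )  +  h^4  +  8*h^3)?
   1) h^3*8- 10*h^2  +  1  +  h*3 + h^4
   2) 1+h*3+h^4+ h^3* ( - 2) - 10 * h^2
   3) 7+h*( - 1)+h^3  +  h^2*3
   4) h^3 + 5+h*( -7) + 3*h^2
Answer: 1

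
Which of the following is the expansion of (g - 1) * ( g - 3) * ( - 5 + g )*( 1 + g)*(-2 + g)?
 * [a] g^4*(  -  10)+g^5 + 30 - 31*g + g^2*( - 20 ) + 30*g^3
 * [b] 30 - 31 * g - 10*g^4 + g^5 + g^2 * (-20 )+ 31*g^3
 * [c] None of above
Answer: a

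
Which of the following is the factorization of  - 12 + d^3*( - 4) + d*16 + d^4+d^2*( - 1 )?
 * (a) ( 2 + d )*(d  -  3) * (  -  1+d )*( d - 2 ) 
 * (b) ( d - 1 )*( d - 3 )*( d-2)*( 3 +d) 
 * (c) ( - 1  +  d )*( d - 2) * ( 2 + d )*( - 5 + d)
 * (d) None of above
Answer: a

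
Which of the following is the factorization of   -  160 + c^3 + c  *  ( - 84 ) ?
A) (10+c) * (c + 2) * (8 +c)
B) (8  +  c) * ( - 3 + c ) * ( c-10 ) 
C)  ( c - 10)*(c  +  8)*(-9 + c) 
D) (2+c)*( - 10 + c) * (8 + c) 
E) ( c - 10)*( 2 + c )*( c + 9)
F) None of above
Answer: D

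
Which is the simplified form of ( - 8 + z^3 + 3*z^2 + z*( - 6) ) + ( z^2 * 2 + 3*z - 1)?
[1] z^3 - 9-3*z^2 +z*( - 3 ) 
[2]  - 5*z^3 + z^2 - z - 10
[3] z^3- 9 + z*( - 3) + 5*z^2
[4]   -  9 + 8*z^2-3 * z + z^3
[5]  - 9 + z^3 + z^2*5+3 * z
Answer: 3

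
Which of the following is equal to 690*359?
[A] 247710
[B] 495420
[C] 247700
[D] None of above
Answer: A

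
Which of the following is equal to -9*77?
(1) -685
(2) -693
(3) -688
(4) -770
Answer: 2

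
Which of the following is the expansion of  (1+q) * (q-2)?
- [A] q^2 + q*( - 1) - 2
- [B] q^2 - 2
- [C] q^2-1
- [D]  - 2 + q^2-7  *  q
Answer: A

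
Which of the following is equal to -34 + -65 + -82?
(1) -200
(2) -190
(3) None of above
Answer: 3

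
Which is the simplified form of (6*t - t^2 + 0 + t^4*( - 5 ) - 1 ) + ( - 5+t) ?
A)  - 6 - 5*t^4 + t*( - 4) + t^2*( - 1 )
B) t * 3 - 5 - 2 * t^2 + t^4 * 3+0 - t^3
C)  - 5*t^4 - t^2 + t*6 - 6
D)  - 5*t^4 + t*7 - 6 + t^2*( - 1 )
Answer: D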